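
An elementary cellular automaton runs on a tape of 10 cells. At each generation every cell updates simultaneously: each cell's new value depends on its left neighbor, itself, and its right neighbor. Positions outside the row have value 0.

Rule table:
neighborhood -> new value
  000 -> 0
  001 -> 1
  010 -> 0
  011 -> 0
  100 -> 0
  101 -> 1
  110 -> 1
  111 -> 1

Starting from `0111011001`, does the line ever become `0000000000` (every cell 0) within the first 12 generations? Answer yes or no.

1011101010
0101110100
1010111000
0101011000
1010101000
0101010000
1010100000
0101000000
1010000000
0100000000
1000000000
0000000000
all cells are 0 at generation 12

yes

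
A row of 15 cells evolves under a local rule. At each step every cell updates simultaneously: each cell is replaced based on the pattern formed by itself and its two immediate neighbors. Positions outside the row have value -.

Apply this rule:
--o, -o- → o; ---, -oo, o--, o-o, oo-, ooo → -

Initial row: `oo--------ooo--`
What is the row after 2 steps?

--------oo-----

---------o-----
--------oo-----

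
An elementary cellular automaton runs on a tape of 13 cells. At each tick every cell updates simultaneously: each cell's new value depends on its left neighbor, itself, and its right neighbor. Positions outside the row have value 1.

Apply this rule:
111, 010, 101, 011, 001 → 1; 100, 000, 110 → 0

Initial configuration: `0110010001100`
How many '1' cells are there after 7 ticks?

1100110011001
1001100110011
0011001100111
0110011001111
1100110011111
1001100111111
0011001111111
count of 1: 9

9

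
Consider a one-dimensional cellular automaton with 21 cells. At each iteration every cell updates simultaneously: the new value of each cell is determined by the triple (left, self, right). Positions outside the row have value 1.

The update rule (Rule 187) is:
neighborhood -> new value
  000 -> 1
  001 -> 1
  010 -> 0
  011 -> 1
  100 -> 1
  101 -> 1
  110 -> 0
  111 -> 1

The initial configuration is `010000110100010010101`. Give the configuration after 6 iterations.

iteration 1: 101111101011101101011
iteration 2: 011111010111011010111
iteration 3: 111110101110110101111
iteration 4: 111101011101101011111
iteration 5: 111010111011010111111
iteration 6: 110101110110101111111

110101110110101111111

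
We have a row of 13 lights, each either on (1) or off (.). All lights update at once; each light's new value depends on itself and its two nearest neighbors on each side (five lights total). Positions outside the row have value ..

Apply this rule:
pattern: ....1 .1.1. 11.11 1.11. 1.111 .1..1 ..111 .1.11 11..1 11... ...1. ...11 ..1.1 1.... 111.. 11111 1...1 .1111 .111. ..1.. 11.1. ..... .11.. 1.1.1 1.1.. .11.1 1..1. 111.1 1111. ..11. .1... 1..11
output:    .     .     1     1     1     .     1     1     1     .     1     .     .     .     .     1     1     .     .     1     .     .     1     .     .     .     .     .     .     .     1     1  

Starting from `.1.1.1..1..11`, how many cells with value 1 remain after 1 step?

4

1.......1.1.1
count of 1: 4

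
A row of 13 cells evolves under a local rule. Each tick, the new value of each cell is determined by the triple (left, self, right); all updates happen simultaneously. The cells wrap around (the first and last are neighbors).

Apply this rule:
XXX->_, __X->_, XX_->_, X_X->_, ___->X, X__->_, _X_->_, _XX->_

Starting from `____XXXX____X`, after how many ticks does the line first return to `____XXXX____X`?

_XX______XX__
____XXXX____X

2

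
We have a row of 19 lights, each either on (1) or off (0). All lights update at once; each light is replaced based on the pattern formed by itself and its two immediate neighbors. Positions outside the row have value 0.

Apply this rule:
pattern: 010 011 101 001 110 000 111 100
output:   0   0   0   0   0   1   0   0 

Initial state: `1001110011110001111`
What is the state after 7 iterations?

0000000000000100000

0000000000000100000
1111111111110001111
0000000000000100000  (repeats iteration 1; period 2)
iteration 7: 0000000000000100000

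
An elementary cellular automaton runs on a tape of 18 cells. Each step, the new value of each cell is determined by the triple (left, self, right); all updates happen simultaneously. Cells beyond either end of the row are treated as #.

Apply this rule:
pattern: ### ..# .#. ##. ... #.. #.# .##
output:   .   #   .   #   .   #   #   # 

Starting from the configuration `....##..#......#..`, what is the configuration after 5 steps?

#..#####.#....#.##
####...##.#..#.##.
...##.####.##.####
#.#####..######...
###...####....##.#

###...####....##.#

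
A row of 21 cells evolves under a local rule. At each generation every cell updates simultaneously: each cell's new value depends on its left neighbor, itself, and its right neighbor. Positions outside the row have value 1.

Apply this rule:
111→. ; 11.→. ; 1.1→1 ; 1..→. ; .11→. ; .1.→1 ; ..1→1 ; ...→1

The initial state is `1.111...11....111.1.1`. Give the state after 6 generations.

.1....11...111...111.
11.111...11....11...1
..1....11...111...11.
.11.111...11....11..1
1..1....11...111...1.
..11.111...11....1111

..11.111...11....1111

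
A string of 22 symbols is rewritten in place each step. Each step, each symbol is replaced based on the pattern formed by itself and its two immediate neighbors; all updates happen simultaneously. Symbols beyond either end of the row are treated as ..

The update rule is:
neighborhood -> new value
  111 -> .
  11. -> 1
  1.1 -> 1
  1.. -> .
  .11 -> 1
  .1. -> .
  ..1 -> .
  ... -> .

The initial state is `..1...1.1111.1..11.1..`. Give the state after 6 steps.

.......11..11.........

step 1: .......11..11...111...
step 2: .......11..11...1.1...
step 3: .......11..11....1....
step 4: .......11..11.........
step 5: .......11..11.........  (fixed point — unchanged through step 6)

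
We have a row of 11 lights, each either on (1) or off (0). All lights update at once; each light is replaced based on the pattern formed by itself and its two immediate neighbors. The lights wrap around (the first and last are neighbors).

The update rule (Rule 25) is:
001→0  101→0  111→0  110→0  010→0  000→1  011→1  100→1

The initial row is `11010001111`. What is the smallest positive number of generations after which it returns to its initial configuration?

generation 1: 00001101000
generation 2: 11101000111
generation 3: 00000110100
generation 4: 11110100011
generation 5: 00000011010
generation 6: 11111010001
generation 7: 00000001101
generation 8: 11111101000
generation 9: 10000000110
generation 10: 01111110100
generation 11: 01000000011
generation 12: 00111111010
generation 13: 10100000001
generation 14: 00011111101
generation 15: 11010000000
generation 16: 10001111110
generation 17: 01101000000
generation 18: 01000111111
generation 19: 00110100000
generation 20: 10100011111
generation 21: 00011010000
generation 22: 11010001111

22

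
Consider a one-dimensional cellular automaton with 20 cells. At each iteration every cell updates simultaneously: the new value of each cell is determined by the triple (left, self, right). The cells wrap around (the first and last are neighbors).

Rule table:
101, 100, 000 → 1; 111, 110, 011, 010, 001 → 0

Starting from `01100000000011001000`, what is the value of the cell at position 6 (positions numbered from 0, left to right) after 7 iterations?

00011111111000100111
11000000000110010000
00111111110001001110
10000000001100100001
01111111100010011100
00000000011001000011
11111111000100111000
position 6 holds 1

1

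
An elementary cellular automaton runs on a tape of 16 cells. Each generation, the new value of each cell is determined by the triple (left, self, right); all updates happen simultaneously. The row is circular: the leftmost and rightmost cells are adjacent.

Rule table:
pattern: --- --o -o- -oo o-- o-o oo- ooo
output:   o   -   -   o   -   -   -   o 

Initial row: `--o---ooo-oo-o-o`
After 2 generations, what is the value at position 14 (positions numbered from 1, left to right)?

o

generation 1: ----o-oo--o-----
generation 2: ooo---o-----oooo
position 14 holds o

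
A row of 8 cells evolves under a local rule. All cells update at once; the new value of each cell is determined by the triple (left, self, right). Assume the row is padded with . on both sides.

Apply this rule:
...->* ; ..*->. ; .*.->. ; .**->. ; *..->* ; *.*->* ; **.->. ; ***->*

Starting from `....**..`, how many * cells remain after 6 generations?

2

***...**
.*.**...
..*..***
*..*..*.
.*..*..*
..*..*..
count of *: 2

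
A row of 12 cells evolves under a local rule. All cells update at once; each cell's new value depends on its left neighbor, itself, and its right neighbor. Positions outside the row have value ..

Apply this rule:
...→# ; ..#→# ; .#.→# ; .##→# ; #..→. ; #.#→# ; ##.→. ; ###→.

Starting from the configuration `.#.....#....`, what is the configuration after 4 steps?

#...##....##

##.#####.###
#.##....##..
###..####..#
#...##....##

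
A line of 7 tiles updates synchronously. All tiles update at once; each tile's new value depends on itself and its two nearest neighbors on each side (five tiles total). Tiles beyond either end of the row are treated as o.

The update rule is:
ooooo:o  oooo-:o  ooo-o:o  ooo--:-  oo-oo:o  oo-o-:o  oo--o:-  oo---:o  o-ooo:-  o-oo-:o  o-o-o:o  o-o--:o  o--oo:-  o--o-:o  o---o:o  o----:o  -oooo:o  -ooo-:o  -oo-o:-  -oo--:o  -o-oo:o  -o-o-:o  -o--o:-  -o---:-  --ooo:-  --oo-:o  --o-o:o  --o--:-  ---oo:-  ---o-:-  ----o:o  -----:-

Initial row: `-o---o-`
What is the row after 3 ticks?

oo-o-oo
ooooo-o
oooooo-

oooooo-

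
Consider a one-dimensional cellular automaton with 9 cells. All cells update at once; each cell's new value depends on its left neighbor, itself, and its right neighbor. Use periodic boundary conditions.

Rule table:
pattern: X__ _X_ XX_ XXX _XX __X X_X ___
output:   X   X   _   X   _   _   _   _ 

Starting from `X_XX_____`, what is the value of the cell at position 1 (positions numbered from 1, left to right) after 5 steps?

_

X___X____
XX__XX___
__X___X__
__XX__XX_
____X___X
position 1 holds _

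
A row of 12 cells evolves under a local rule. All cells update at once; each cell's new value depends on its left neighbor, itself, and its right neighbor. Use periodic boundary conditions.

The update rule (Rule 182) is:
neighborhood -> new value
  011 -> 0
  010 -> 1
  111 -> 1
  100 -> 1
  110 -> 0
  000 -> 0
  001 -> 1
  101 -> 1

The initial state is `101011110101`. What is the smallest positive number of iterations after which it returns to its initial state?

iteration 1: 011101101110
iteration 2: 101010010101
iteration 3: 011111111110
iteration 4: 101111111101
iteration 5: 010111111010
iteration 6: 111011110111
iteration 7: 110101101011
iteration 8: 101110011101
iteration 9: 010101101010
iteration 10: 111110011111
iteration 11: 111101101111
iteration 12: 111010010111
iteration 13: 110111111011
iteration 14: 101011110101

14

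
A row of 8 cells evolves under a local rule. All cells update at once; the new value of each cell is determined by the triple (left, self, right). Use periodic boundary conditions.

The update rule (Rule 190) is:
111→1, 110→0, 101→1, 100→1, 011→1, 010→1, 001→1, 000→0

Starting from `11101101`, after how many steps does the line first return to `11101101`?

8

step 1: 11011011
step 2: 10110111
step 3: 01101111
step 4: 11011110
step 5: 10111101
step 6: 01111011
step 7: 11110110
step 8: 11101101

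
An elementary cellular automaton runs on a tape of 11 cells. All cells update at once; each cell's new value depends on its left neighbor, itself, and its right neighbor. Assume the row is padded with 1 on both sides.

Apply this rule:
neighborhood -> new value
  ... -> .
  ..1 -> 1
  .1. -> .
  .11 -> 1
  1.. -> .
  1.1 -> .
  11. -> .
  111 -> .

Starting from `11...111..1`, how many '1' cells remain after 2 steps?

....11...11
...11...11.
count of 1: 4

4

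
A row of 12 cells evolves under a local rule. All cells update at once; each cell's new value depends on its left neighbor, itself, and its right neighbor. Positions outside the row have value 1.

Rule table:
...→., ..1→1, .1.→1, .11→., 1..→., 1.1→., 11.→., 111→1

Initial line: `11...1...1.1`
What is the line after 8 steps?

1...11..11..
...1...1...1
..11..11..1.
.1...1...11.
.1..11..1...
.1.1...11..1
.1.1..1...1.
.1.1.11..11.

.1.1.11..11.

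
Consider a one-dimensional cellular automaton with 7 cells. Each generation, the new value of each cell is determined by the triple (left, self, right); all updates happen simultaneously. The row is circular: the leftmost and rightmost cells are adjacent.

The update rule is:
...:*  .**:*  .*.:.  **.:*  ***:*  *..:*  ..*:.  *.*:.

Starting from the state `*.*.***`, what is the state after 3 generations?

***.***

*...***
***.***
***.***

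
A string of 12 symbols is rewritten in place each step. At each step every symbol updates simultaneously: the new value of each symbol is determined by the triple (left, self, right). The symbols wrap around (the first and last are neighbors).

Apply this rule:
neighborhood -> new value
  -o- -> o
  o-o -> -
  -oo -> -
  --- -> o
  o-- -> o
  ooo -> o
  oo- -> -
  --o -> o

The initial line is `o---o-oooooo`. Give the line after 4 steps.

step 1: -oooo--ooooo
step 2: --oo-oo-ooo-
step 3: oo-------o-o
step 4: o-oooooooo--

o-oooooooo--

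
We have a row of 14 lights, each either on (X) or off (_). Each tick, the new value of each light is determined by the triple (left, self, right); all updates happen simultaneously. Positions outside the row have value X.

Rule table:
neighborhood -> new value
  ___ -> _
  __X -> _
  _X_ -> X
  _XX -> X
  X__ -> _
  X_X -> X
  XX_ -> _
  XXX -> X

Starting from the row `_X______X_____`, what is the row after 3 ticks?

________X_____

XX______X_____
X_______X_____
________X_____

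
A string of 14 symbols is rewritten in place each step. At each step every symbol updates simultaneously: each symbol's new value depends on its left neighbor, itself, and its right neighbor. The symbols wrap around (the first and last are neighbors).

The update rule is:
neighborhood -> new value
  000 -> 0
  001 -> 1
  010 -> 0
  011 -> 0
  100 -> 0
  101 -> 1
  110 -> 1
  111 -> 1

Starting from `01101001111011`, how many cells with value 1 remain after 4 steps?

10110010111101
11010101011110
01101010101111
10110101010111
count of 1: 9

9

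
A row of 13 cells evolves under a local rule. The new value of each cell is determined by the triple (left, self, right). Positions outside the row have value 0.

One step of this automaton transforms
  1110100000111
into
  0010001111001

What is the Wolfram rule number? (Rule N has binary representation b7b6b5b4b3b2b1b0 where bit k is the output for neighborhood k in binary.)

67

position 1: 111 → 0  (bit 7 = 0)
position 2: 110 → 1  (bit 6 = 1)
position 3: 101 → 0  (bit 5 = 0)
position 5: 100 → 0  (bit 4 = 0)
position 0: 011 → 0  (bit 3 = 0)
position 4: 010 → 0  (bit 2 = 0)
position 9: 001 → 1  (bit 1 = 1)
position 6: 000 → 1  (bit 0 = 1)
bits b7..b0 = 01000011 = 67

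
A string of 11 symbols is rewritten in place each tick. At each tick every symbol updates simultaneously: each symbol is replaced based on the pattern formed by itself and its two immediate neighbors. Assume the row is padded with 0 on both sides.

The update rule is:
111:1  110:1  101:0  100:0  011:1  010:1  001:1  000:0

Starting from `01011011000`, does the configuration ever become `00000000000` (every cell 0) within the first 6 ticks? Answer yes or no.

no

11011011000
11011011000  (fixed point — unchanged through tick 6)
tick 6 is 11011011000, still not uniform 0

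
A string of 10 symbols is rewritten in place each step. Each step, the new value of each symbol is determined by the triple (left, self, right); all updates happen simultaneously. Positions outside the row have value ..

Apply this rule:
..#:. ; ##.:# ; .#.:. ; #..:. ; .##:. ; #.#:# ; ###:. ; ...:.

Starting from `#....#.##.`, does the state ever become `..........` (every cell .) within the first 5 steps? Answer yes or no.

yes

......#.#.
.......#..
..........
all cells are . at step 3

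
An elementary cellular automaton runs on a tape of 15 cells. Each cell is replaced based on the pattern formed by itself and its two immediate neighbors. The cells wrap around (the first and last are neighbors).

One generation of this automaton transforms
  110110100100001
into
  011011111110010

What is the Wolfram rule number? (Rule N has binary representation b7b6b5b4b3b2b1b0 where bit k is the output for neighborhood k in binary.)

position 0: 111 → 0  (bit 7 = 0)
position 1: 110 → 1  (bit 6 = 1)
position 2: 101 → 1  (bit 5 = 1)
position 7: 100 → 1  (bit 4 = 1)
position 3: 011 → 0  (bit 3 = 0)
position 6: 010 → 1  (bit 2 = 1)
position 8: 001 → 1  (bit 1 = 1)
position 11: 000 → 0  (bit 0 = 0)
bits b7..b0 = 01110110 = 118

118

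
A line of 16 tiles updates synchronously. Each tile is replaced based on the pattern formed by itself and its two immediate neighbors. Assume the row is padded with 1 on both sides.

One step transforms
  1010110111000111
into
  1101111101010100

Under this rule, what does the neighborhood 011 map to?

1

At position 4 the neighborhood is 011; the next row has 1 there.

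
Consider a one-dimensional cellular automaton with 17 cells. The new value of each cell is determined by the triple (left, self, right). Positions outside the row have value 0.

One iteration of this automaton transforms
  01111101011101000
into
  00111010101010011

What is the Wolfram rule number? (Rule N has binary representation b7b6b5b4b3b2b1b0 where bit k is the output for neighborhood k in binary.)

position 2: 111 → 1  (bit 7 = 1)
position 5: 110 → 0  (bit 6 = 0)
position 6: 101 → 1  (bit 5 = 1)
position 14: 100 → 0  (bit 4 = 0)
position 1: 011 → 0  (bit 3 = 0)
position 7: 010 → 0  (bit 2 = 0)
position 0: 001 → 0  (bit 1 = 0)
position 15: 000 → 1  (bit 0 = 1)
bits b7..b0 = 10100001 = 161

161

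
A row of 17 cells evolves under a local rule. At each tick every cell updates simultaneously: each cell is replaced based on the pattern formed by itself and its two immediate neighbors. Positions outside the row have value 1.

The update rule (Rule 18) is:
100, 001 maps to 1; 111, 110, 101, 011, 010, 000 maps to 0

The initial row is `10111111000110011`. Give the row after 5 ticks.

00000000101001100
10000001000110011
01000010101001100
00100100000110011
11011010001001100

11011010001001100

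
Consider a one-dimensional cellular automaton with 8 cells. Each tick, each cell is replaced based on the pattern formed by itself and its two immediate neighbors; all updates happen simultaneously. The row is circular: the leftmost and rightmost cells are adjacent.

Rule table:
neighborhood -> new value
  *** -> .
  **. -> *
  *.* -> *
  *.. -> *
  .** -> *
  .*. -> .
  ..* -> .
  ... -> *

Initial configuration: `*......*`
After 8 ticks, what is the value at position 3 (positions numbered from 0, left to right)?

******.*
.....***
****.*.*
...**.**
**.*****
.***....
.*.*****
*.**...*
position 3 holds *

*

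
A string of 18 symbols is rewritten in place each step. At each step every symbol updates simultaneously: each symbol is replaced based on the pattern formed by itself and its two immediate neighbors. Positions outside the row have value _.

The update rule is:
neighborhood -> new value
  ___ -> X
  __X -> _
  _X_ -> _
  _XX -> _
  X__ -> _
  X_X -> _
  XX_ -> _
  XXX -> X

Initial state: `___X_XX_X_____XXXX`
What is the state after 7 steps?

______XX__X____X__

XX________XXX__XX_
___XXXXXX__X______
XX__XXXX_____XXXXX
_____XX__XXX__XXX_
XXXX______X____X__
_XX__XXXX___XX___X
______XX__X____X__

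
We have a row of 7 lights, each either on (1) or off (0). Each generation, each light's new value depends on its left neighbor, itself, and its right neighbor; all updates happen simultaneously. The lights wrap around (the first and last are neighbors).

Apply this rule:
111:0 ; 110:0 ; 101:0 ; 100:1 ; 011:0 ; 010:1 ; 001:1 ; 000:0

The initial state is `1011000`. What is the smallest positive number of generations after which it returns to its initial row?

generation 1: 1000101
generation 2: 0101100
generation 3: 1100010
generation 4: 0010110
generation 5: 0110001
generation 6: 0001011
generation 7: 1011000

7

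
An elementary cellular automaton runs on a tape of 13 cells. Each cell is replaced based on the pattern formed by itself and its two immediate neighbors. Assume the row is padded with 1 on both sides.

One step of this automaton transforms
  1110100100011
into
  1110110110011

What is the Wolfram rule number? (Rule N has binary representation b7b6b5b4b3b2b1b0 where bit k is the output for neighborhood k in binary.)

position 0: 111 → 1  (bit 7 = 1)
position 2: 110 → 1  (bit 6 = 1)
position 3: 101 → 0  (bit 5 = 0)
position 5: 100 → 1  (bit 4 = 1)
position 11: 011 → 1  (bit 3 = 1)
position 4: 010 → 1  (bit 2 = 1)
position 6: 001 → 0  (bit 1 = 0)
position 9: 000 → 0  (bit 0 = 0)
bits b7..b0 = 11011100 = 220

220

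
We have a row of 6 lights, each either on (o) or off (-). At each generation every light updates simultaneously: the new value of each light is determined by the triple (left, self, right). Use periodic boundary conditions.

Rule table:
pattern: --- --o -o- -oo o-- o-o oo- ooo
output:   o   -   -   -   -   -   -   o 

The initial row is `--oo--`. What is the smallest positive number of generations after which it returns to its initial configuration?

2

generation 1: o----o
generation 2: --oo--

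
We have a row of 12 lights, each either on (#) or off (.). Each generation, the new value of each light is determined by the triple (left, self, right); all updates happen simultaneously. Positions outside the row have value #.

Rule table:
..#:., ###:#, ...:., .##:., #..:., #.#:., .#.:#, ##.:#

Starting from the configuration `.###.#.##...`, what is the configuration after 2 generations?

...#.#..#...

..##.#..#...
...#.#..#...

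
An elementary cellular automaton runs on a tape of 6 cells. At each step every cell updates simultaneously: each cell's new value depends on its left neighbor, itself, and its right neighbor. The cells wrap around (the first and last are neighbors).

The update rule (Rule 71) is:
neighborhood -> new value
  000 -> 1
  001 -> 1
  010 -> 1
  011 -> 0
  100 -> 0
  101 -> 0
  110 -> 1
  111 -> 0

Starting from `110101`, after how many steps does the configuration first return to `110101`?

2

step 1: 010100
step 2: 110101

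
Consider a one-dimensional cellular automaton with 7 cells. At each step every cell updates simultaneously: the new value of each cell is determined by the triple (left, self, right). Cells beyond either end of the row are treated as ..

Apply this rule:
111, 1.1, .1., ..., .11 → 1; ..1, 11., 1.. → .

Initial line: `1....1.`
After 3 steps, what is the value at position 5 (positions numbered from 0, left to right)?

.

step 1: 1.11.1.
step 2: 111.11.
step 3: 11.11..
position 5 holds .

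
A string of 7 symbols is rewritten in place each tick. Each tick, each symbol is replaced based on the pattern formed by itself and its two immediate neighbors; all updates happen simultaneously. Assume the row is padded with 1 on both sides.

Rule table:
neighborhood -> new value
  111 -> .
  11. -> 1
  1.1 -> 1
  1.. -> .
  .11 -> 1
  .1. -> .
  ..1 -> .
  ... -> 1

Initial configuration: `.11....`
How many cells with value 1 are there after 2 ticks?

5

tick 1: 111.11.
tick 2: ..11111
count of 1: 5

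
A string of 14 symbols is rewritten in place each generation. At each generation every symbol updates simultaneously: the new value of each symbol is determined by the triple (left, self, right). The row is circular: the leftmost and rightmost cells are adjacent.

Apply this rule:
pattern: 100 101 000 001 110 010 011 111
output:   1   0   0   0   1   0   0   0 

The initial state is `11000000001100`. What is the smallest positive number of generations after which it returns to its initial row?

14

generation 1: 01100000000110
generation 2: 00110000000011
generation 3: 10011000000001
generation 4: 11001100000000
generation 5: 01100110000000
generation 6: 00110011000000
generation 7: 00011001100000
generation 8: 00001100110000
generation 9: 00000110011000
generation 10: 00000011001100
generation 11: 00000001100110
generation 12: 00000000110011
generation 13: 10000000011001
generation 14: 11000000001100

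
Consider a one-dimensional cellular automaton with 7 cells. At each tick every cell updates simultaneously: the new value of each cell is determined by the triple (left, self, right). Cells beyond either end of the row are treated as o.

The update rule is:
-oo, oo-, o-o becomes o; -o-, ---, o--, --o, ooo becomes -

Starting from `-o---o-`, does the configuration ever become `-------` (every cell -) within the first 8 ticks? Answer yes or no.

o-----o
o-----o  (fixed point — unchanged through tick 8)
tick 8 is o-----o, still not uniform -

no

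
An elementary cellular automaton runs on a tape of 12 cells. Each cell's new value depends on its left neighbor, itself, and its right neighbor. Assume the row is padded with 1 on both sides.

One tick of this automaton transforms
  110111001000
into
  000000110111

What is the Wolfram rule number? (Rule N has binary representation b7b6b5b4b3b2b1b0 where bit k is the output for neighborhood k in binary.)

position 0: 111 → 0  (bit 7 = 0)
position 1: 110 → 0  (bit 6 = 0)
position 2: 101 → 0  (bit 5 = 0)
position 6: 100 → 1  (bit 4 = 1)
position 3: 011 → 0  (bit 3 = 0)
position 8: 010 → 0  (bit 2 = 0)
position 7: 001 → 1  (bit 1 = 1)
position 10: 000 → 1  (bit 0 = 1)
bits b7..b0 = 00010011 = 19

19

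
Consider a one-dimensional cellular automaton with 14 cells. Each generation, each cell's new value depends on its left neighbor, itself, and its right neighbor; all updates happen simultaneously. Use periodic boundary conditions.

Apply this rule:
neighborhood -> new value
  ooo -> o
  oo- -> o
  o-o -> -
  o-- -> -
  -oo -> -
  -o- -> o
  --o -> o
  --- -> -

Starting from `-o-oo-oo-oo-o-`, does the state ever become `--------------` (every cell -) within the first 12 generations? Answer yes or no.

oo--o--o--o-o-
-o-oo-oo-oo-o-  (repeats generation 0; period 2)
generation 12: -o-oo-oo-oo-o-
generation 12 is -o-oo-oo-oo-o-, still not uniform -

no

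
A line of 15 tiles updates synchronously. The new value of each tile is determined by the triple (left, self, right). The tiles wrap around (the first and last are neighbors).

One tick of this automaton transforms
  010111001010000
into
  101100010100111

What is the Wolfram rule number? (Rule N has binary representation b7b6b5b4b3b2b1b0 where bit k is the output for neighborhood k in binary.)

position 4: 111 → 0  (bit 7 = 0)
position 5: 110 → 0  (bit 6 = 0)
position 2: 101 → 1  (bit 5 = 1)
position 6: 100 → 0  (bit 4 = 0)
position 3: 011 → 1  (bit 3 = 1)
position 1: 010 → 0  (bit 2 = 0)
position 0: 001 → 1  (bit 1 = 1)
position 12: 000 → 1  (bit 0 = 1)
bits b7..b0 = 00101011 = 43

43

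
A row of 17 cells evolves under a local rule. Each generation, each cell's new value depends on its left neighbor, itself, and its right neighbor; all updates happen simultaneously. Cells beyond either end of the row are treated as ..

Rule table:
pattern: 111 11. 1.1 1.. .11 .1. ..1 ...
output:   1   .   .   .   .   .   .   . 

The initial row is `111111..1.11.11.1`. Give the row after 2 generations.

.1111............
..11.............

..11.............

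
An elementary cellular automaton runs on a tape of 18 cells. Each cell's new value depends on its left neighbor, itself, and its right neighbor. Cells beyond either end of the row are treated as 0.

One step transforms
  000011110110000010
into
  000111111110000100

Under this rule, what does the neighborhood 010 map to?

0

At position 16 the neighborhood is 010; the next row has 0 there.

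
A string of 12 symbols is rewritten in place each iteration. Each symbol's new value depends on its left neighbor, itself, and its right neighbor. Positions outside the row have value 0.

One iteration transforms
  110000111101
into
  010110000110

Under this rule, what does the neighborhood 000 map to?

1

At position 3 the neighborhood is 000; the next row has 1 there.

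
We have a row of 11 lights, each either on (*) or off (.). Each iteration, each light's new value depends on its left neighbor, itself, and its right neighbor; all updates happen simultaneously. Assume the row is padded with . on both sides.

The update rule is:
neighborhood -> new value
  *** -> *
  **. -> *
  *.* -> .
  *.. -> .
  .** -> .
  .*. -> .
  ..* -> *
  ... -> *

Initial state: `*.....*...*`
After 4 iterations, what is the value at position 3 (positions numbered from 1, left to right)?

..****..**.
**.***.*.*.
.*..**.....
*..*.*.****
position 3 holds .

.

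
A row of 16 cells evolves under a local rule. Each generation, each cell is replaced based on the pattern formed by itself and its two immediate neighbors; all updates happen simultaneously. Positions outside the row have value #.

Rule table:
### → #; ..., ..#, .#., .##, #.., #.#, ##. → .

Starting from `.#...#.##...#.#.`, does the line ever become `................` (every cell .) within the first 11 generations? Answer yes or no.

generation 1: ................
all cells are . at generation 1

yes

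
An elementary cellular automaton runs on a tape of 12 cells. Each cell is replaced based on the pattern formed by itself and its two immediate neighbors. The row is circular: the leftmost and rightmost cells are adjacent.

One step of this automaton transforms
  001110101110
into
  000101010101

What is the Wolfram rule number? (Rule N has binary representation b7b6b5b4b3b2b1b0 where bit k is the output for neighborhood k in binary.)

position 3: 111 → 1  (bit 7 = 1)
position 4: 110 → 0  (bit 6 = 0)
position 5: 101 → 1  (bit 5 = 1)
position 11: 100 → 1  (bit 4 = 1)
position 2: 011 → 0  (bit 3 = 0)
position 6: 010 → 0  (bit 2 = 0)
position 1: 001 → 0  (bit 1 = 0)
position 0: 000 → 0  (bit 0 = 0)
bits b7..b0 = 10110000 = 176

176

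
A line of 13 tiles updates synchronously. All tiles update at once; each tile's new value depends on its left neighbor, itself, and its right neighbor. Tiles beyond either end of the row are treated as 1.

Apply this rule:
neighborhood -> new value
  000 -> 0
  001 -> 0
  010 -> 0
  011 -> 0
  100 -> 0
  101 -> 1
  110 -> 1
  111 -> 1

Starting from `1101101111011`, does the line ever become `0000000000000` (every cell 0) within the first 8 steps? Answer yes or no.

no

1110110111101
1111011011110
1111101101111
1111110110111
1111111011011
1111111101101
1111111110110
1111111111011
step 8 is 1111111111011, still not uniform 0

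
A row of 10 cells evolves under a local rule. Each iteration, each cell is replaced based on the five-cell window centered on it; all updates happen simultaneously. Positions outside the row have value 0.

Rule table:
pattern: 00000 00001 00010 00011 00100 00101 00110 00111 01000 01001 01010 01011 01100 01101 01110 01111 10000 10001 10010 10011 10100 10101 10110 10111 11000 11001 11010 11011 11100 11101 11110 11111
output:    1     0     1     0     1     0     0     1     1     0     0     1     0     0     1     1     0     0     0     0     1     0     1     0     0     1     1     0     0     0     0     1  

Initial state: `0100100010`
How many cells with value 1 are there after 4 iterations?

iteration 1: 1100110111
iteration 2: 0010000010
iteration 3: 0111010111
iteration 4: 0110101010
count of 1: 5

5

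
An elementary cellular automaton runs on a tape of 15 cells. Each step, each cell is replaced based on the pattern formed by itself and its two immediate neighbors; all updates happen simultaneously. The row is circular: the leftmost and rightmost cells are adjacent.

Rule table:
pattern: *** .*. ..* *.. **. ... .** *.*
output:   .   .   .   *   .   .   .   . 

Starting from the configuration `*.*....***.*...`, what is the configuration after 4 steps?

*.....*........

...*........*..
....*........*.
.....*........*
*.....*........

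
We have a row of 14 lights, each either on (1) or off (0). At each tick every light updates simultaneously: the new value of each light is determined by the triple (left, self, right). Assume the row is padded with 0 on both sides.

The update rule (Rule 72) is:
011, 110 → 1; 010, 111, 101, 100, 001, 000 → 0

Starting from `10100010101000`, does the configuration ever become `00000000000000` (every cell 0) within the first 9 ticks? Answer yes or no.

00000000000000
all cells are 0 at tick 1

yes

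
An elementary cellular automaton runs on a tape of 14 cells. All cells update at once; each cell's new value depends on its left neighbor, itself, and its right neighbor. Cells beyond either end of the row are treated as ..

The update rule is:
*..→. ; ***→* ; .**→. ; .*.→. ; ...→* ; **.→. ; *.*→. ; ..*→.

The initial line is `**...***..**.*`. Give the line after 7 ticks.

...*..*.......
**......******
...****..****.
**..**....**..
.......**....*
******....**..
.****..**....*

.****..**....*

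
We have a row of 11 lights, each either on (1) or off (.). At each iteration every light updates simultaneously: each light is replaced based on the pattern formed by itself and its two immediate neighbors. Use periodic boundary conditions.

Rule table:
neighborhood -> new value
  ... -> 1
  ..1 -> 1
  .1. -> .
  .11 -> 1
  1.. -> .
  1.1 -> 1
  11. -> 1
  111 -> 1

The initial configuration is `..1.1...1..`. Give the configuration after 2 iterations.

111..111.11

11.1..11..1
111..111.11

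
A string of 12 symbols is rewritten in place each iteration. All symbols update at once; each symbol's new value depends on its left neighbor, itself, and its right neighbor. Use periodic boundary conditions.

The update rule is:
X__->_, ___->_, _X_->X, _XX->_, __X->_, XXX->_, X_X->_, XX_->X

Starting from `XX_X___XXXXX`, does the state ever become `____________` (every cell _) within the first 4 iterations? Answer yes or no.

no

_X_X________
_X_X________  (fixed point — unchanged through iteration 4)
iteration 4 is _X_X________, still not uniform _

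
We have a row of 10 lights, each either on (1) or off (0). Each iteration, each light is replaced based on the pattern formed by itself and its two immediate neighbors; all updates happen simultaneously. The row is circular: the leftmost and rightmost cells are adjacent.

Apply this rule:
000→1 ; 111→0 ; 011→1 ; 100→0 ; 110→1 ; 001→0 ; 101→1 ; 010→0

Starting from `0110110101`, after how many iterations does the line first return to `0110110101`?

1111111010
1000001101
1011101111
1110111000
1011101010
0110110101

6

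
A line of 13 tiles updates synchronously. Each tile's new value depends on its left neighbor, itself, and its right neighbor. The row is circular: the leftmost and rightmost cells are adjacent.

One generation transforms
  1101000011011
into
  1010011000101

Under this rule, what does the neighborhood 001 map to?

0

At position 7 the neighborhood is 001; the next row has 0 there.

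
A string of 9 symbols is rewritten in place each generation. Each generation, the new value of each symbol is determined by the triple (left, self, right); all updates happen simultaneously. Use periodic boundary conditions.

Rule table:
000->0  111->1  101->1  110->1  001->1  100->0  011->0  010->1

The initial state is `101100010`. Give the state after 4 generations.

110100111
111101011
111111101
111111110

111111110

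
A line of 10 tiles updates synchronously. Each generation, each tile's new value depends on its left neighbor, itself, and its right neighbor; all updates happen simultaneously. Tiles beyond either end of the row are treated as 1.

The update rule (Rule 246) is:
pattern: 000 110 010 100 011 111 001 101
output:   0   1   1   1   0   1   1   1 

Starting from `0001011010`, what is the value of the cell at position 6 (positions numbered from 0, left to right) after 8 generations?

1

1011101111
1101110111
1110111011
1111011101
1111101110
1111110111
1111111011
1111111101
position 6 holds 1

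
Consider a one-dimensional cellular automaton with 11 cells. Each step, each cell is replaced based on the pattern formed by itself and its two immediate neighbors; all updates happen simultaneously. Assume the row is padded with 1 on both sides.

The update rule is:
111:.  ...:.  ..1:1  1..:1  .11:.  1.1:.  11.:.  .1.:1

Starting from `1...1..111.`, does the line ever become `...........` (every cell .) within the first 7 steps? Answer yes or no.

step 1: .1.1111....
step 2: .1.....1..1
step 3: .11...1111.
step 4: ...1.1.....
step 5: 1.11.11...1
step 6: .......1.1.
step 7: 1.....11.1.
step 7 is 1.....11.1., still not uniform .

no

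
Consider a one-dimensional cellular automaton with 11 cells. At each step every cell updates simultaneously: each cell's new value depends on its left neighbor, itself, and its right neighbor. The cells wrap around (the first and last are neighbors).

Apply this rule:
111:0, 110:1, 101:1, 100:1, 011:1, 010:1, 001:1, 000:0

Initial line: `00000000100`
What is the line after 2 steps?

00000011011

00000001110
00000011011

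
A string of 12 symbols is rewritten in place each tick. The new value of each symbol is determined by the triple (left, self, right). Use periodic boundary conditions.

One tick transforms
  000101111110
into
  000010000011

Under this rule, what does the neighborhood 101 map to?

At position 4 the neighborhood is 101; the next row has 1 there.

1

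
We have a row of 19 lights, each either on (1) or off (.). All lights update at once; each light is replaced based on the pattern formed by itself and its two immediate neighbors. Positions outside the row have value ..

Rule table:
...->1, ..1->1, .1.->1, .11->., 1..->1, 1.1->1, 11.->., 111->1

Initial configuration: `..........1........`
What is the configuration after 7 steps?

.11.1.1111111.1.11.

1111111111111111111
.11111111111111111.
1.111111111111111.1
11.1111111111111.11
..1.11111111111.1..
1111.111111111.1111
.11.1.1111111.1.11.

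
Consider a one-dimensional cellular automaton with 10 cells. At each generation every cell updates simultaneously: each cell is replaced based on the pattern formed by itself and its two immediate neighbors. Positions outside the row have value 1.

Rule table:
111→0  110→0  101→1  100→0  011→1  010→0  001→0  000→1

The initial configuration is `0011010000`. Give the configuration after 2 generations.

0001000101

0010100110
0001000101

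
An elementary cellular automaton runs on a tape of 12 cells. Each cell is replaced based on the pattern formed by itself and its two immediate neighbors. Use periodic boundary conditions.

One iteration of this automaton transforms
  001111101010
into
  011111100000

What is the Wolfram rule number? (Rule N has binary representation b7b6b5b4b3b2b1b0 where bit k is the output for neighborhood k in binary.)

position 3: 111 → 1  (bit 7 = 1)
position 6: 110 → 1  (bit 6 = 1)
position 7: 101 → 0  (bit 5 = 0)
position 11: 100 → 0  (bit 4 = 0)
position 2: 011 → 1  (bit 3 = 1)
position 8: 010 → 0  (bit 2 = 0)
position 1: 001 → 1  (bit 1 = 1)
position 0: 000 → 0  (bit 0 = 0)
bits b7..b0 = 11001010 = 202

202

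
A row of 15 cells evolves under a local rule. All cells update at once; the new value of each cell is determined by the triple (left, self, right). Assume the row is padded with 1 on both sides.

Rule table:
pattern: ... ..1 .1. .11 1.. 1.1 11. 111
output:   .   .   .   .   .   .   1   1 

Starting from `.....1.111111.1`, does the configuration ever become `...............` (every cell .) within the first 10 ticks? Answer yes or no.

........11111..
.........1111..
..........111..
...........11..
............1..
...............
all cells are . at tick 6

yes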